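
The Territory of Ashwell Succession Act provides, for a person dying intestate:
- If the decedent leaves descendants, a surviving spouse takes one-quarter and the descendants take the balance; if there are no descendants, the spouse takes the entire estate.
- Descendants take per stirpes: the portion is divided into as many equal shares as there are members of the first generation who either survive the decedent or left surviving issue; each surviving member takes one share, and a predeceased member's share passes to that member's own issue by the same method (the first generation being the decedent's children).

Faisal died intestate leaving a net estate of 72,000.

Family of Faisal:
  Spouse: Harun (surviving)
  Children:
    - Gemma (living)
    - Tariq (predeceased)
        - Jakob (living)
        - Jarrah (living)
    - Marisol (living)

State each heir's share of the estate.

Harun: 18,000; Gemma: 18,000; Jakob: 9,000; Jarrah: 9,000; Marisol: 18,000

Harun takes one-quarter of 72,000 = 18,000. The remaining 54,000 passes to the descendants.
The descendants' portion (54,000) is divided into 3 shares of 18,000: Gemma and Marisol each take 18,000; Tariq's 18,000 share passes to Tariq's issue.
Tariq's share (18,000) is divided into 2 shares of 9,000: Jakob and Jarrah each take 9,000.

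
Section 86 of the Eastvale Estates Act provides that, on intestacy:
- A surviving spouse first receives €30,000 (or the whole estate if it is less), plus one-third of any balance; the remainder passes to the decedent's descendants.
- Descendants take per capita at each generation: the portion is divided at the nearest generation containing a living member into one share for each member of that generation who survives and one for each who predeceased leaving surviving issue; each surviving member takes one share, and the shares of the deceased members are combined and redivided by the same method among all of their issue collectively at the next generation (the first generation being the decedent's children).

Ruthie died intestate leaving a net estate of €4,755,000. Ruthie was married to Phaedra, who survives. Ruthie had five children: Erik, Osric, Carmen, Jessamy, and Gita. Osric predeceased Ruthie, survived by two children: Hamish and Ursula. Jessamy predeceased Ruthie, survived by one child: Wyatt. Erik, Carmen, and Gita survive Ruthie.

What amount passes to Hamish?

Phaedra first takes €30,000, leaving a balance of €4,725,000. Phaedra then takes one-third of the balance (€1,575,000), for a total of €1,605,000. The remaining €3,150,000 passes to the descendants.
The descendants' portion (€3,150,000) is divided at the children's generation into 5 shares of €630,000. Erik, Carmen, and Gita each take €630,000. The 2 shares of the deceased (Osric and Jessamy) are combined into a pool of €1,260,000.
That pool (€1,260,000) is divided at the grandchildren's generation equally among Hamish, Ursula, and Wyatt: €420,000 each.

Hamish receives €420,000.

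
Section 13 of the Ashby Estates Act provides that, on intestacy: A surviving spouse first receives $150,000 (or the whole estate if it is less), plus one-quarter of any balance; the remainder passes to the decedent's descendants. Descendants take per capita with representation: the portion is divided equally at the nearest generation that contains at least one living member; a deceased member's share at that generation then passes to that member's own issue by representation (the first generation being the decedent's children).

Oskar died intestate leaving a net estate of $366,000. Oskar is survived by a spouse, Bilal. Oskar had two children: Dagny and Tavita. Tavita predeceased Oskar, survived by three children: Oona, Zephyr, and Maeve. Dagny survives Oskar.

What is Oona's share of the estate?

Bilal first takes $150,000, leaving a balance of $216,000. Bilal then takes one-quarter of the balance ($54,000), for a total of $204,000. The remaining $162,000 passes to the descendants.
The descendants' portion ($162,000) is divided into 2 shares of $81,000: Dagny takes $81,000; Tavita's $81,000 share passes to Tavita's issue.
Tavita's share ($81,000) is divided into 3 shares of $27,000: Oona, Zephyr, and Maeve each take $27,000.

Oona receives $27,000.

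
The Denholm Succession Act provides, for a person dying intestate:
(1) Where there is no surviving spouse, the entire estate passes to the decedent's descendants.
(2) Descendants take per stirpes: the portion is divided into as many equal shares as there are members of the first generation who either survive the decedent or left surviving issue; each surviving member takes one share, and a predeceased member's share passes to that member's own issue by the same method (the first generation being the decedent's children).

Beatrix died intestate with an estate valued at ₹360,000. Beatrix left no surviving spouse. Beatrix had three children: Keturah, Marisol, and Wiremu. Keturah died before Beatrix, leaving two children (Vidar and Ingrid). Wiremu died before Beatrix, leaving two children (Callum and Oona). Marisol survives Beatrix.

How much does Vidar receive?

Vidar receives ₹60,000.

The entire ₹360,000 passes to the descendants.
That amount (₹360,000) is divided into 3 shares of ₹120,000: Marisol takes ₹120,000; Keturah's ₹120,000 share passes to Keturah's issue; Wiremu's ₹120,000 share passes to Wiremu's issue.
Keturah's share (₹120,000) is divided into 2 shares of ₹60,000: Vidar and Ingrid each take ₹60,000.
Wiremu's share (₹120,000) is divided into 2 shares of ₹60,000: Callum and Oona each take ₹60,000.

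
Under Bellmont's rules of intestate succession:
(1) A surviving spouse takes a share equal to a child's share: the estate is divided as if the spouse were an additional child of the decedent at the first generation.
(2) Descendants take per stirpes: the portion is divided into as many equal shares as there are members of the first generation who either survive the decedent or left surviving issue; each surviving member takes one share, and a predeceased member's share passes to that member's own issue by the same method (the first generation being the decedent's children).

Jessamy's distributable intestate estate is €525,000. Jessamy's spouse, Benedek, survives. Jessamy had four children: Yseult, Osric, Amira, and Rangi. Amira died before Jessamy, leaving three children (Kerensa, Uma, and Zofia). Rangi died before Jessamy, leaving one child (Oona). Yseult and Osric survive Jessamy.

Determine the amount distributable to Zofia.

The spouse counts as an additional share at the children's level, so there are 5 primary shares of €105,000. Benedek takes one such share (€105,000).
The children's combined portion (€420,000) is divided into 4 shares of €105,000: Yseult and Osric each take €105,000; Amira's €105,000 share passes to Amira's issue; Rangi's €105,000 share passes to Rangi's issue.
Amira's share (€105,000) is divided into 3 shares of €35,000: Kerensa, Uma, and Zofia each take €35,000.
Rangi's share (€105,000) passes entirely to Oona.

Zofia receives €35,000.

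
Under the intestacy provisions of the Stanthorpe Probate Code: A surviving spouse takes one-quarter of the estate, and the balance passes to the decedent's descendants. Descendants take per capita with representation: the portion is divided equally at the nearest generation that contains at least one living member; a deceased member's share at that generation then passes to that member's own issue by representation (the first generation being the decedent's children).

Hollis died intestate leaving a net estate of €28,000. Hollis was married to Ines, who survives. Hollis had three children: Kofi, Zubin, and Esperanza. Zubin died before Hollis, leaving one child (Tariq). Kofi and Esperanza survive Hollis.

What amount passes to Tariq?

Ines takes one-quarter of €28,000 = €7,000. The remaining €21,000 passes to the descendants.
The descendants' portion (€21,000) is divided into 3 shares of €7,000: Kofi and Esperanza each take €7,000; Zubin's €7,000 share passes to Zubin's issue.
Zubin's share (€7,000) passes entirely to Tariq.

Tariq receives €7,000.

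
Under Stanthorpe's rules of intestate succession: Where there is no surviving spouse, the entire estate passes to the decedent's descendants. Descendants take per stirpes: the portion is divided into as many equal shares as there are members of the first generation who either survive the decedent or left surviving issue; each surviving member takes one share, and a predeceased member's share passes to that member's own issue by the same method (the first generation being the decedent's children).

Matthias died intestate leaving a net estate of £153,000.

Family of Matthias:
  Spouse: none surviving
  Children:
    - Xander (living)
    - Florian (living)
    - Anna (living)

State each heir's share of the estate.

The entire £153,000 passes to the descendants.
That amount (£153,000) is divided into 3 shares of £51,000: Xander, Florian, and Anna each take £51,000.

Xander: £51,000; Florian: £51,000; Anna: £51,000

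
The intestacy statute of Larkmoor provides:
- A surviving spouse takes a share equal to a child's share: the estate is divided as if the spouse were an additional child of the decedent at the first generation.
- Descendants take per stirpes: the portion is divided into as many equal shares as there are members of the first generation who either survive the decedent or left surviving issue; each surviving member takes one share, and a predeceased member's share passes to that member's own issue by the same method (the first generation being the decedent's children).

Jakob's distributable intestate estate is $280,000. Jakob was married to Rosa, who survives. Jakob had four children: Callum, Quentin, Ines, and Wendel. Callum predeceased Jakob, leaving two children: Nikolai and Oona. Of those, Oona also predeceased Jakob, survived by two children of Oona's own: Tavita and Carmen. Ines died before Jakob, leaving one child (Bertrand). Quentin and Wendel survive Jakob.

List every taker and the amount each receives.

Rosa: $56,000; Nikolai: $28,000; Tavita: $14,000; Carmen: $14,000; Quentin: $56,000; Bertrand: $56,000; Wendel: $56,000

The spouse counts as an additional share at the children's level, so there are 5 primary shares of $56,000. Rosa takes one such share ($56,000).
The children's combined portion ($224,000) is divided into 4 shares of $56,000: Quentin and Wendel each take $56,000; Callum's $56,000 share passes to Callum's issue; Ines's $56,000 share passes to Ines's issue.
Callum's share ($56,000) is divided into 2 shares of $28,000: Nikolai takes $28,000; Oona's $28,000 share passes to Oona's issue.
Oona's share ($28,000) is divided into 2 shares of $14,000: Tavita and Carmen each take $14,000.
Ines's share ($56,000) passes entirely to Bertrand.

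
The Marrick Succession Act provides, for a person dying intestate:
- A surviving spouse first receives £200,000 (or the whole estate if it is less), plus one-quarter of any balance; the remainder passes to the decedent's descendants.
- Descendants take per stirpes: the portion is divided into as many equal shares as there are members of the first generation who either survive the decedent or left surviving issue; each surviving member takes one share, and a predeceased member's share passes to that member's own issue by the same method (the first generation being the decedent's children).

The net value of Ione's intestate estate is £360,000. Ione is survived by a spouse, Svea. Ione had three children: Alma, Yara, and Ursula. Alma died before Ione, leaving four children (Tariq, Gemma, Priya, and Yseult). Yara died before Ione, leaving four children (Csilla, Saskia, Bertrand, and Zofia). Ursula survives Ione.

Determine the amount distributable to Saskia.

Saskia receives £10,000.

Svea first takes £200,000, leaving a balance of £160,000. Svea then takes one-quarter of the balance (£40,000), for a total of £240,000. The remaining £120,000 passes to the descendants.
The descendants' portion (£120,000) is divided into 3 shares of £40,000: Ursula takes £40,000; Alma's £40,000 share passes to Alma's issue; Yara's £40,000 share passes to Yara's issue.
Alma's share (£40,000) is divided into 4 shares of £10,000: Tariq, Gemma, Priya, and Yseult each take £10,000.
Yara's share (£40,000) is divided into 4 shares of £10,000: Csilla, Saskia, Bertrand, and Zofia each take £10,000.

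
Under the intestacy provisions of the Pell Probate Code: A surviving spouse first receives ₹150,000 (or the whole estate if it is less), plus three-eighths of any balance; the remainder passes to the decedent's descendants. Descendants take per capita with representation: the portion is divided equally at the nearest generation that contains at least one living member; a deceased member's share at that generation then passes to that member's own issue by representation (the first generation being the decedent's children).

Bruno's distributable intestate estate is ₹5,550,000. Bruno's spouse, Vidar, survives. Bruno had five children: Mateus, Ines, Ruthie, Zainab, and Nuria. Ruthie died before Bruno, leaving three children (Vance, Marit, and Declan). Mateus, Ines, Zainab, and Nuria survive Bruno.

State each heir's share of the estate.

Vidar: ₹2,175,000; Mateus: ₹675,000; Ines: ₹675,000; Vance: ₹225,000; Marit: ₹225,000; Declan: ₹225,000; Zainab: ₹675,000; Nuria: ₹675,000

Vidar first takes ₹150,000, leaving a balance of ₹5,400,000. Vidar then takes three-eighths of the balance (₹2,025,000), for a total of ₹2,175,000. The remaining ₹3,375,000 passes to the descendants.
The descendants' portion (₹3,375,000) is divided into 5 shares of ₹675,000: Mateus, Ines, Zainab, and Nuria each take ₹675,000; Ruthie's ₹675,000 share passes to Ruthie's issue.
Ruthie's share (₹675,000) is divided into 3 shares of ₹225,000: Vance, Marit, and Declan each take ₹225,000.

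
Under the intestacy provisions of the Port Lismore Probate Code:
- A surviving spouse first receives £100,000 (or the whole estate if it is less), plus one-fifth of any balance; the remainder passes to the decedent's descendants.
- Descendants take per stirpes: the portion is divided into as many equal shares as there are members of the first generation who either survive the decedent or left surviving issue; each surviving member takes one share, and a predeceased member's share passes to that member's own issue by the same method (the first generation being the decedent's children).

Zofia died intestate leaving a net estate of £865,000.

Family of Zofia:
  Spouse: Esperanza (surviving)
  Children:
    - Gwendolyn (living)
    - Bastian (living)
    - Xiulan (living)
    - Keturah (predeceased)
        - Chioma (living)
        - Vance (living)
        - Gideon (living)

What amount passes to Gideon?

Gideon receives £51,000.

Esperanza first takes £100,000, leaving a balance of £765,000. Esperanza then takes one-fifth of the balance (£153,000), for a total of £253,000. The remaining £612,000 passes to the descendants.
The descendants' portion (£612,000) is divided into 4 shares of £153,000: Gwendolyn, Bastian, and Xiulan each take £153,000; Keturah's £153,000 share passes to Keturah's issue.
Keturah's share (£153,000) is divided into 3 shares of £51,000: Chioma, Vance, and Gideon each take £51,000.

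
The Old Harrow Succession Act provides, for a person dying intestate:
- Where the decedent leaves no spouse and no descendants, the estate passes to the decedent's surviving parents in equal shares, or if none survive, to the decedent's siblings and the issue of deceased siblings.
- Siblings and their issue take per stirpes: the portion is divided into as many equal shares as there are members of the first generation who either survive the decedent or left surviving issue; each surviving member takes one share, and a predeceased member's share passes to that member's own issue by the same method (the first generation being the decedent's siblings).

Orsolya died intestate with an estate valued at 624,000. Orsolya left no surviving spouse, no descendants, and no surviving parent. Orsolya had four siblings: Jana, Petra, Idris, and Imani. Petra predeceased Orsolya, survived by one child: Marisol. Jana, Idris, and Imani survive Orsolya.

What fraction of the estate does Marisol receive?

The entire 624,000 passes to the siblings and their issue.
That amount (624,000) is divided into 4 shares of 156,000: Jana, Idris, and Imani each take 156,000; Petra's 156,000 share passes to Petra's issue.
Petra's share (156,000) passes entirely to Marisol.

Marisol receives 1/4 of the estate.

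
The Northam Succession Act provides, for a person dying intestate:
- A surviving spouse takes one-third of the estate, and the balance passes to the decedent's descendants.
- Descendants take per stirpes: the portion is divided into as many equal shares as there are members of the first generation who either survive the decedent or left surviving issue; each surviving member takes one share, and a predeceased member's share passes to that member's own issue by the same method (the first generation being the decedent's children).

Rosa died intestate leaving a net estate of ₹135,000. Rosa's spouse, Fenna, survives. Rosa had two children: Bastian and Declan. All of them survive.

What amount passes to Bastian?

Fenna takes one-third of ₹135,000 = ₹45,000. The remaining ₹90,000 passes to the descendants.
The descendants' portion (₹90,000) is divided into 2 shares of ₹45,000: Bastian and Declan each take ₹45,000.

Bastian receives ₹45,000.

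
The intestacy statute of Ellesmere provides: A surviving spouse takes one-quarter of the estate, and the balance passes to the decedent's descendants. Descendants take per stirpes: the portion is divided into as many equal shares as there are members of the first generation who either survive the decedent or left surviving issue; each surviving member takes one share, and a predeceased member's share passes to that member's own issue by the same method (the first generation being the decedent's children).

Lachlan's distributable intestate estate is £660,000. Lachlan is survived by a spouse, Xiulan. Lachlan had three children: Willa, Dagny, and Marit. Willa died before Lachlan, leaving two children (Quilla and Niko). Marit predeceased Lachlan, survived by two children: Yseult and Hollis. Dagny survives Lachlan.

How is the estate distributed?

Xiulan: £165,000; Quilla: £82,500; Niko: £82,500; Dagny: £165,000; Yseult: £82,500; Hollis: £82,500

Xiulan takes one-quarter of £660,000 = £165,000. The remaining £495,000 passes to the descendants.
The descendants' portion (£495,000) is divided into 3 shares of £165,000: Dagny takes £165,000; Willa's £165,000 share passes to Willa's issue; Marit's £165,000 share passes to Marit's issue.
Willa's share (£165,000) is divided into 2 shares of £82,500: Quilla and Niko each take £82,500.
Marit's share (£165,000) is divided into 2 shares of £82,500: Yseult and Hollis each take £82,500.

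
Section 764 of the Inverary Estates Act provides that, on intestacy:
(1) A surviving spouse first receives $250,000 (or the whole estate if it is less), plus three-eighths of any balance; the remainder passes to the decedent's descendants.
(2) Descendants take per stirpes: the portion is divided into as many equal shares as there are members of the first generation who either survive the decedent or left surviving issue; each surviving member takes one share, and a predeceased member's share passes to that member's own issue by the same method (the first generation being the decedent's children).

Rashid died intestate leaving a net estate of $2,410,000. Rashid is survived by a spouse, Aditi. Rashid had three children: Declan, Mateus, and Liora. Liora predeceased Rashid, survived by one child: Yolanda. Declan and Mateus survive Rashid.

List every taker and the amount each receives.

Aditi first takes $250,000, leaving a balance of $2,160,000. Aditi then takes three-eighths of the balance ($810,000), for a total of $1,060,000. The remaining $1,350,000 passes to the descendants.
The descendants' portion ($1,350,000) is divided into 3 shares of $450,000: Declan and Mateus each take $450,000; Liora's $450,000 share passes to Liora's issue.
Liora's share ($450,000) passes entirely to Yolanda.

Aditi: $1,060,000; Declan: $450,000; Mateus: $450,000; Yolanda: $450,000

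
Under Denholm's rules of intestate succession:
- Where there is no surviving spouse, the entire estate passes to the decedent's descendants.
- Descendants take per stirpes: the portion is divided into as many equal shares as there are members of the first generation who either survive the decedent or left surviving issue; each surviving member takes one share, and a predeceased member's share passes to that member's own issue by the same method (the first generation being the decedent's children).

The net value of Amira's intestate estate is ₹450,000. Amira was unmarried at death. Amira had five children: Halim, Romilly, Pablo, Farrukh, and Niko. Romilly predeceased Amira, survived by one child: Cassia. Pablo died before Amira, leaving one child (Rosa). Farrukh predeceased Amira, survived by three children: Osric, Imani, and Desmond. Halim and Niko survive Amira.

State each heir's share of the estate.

Halim: ₹90,000; Cassia: ₹90,000; Rosa: ₹90,000; Osric: ₹30,000; Imani: ₹30,000; Desmond: ₹30,000; Niko: ₹90,000

The entire ₹450,000 passes to the descendants.
That amount (₹450,000) is divided into 5 shares of ₹90,000: Halim and Niko each take ₹90,000; Romilly's ₹90,000 share passes to Romilly's issue; Pablo's ₹90,000 share passes to Pablo's issue; Farrukh's ₹90,000 share passes to Farrukh's issue.
Romilly's share (₹90,000) passes entirely to Cassia.
Pablo's share (₹90,000) passes entirely to Rosa.
Farrukh's share (₹90,000) is divided into 3 shares of ₹30,000: Osric, Imani, and Desmond each take ₹30,000.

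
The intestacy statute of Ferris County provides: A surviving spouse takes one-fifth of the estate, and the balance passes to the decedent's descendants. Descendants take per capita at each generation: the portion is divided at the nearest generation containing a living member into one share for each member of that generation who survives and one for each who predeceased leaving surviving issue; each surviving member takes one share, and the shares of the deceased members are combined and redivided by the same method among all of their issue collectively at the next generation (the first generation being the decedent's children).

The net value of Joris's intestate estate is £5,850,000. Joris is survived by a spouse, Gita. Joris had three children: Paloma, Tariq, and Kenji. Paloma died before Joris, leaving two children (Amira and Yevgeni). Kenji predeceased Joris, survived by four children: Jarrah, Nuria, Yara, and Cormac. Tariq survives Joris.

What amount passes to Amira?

Amira receives £520,000.

Gita takes one-fifth of £5,850,000 = £1,170,000. The remaining £4,680,000 passes to the descendants.
The descendants' portion (£4,680,000) is divided at the children's generation into 3 shares of £1,560,000. Tariq takes £1,560,000. The 2 shares of the deceased (Paloma and Kenji) are combined into a pool of £3,120,000.
That pool (£3,120,000) is divided at the grandchildren's generation equally among Amira, Yevgeni, Jarrah, Nuria, Yara, and Cormac: £520,000 each.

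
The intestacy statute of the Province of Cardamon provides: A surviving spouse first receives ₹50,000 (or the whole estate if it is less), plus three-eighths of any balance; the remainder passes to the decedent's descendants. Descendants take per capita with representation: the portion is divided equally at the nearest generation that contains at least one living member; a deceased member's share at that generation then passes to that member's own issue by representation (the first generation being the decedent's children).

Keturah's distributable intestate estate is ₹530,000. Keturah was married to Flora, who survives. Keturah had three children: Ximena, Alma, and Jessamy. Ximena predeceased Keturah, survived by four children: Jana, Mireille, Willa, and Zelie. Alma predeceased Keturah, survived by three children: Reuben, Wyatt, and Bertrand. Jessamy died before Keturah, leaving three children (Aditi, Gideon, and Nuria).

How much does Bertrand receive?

Bertrand receives ₹30,000.

Flora first takes ₹50,000, leaving a balance of ₹480,000. Flora then takes three-eighths of the balance (₹180,000), for a total of ₹230,000. The remaining ₹300,000 passes to the descendants.
No child survives, so the initial division is made at the grandchildren's generation.
The descendants' portion (₹300,000) is divided into 10 shares of ₹30,000: Jana, Mireille, Willa, Zelie, Reuben, Wyatt, Bertrand, Aditi, Gideon, and Nuria each take ₹30,000.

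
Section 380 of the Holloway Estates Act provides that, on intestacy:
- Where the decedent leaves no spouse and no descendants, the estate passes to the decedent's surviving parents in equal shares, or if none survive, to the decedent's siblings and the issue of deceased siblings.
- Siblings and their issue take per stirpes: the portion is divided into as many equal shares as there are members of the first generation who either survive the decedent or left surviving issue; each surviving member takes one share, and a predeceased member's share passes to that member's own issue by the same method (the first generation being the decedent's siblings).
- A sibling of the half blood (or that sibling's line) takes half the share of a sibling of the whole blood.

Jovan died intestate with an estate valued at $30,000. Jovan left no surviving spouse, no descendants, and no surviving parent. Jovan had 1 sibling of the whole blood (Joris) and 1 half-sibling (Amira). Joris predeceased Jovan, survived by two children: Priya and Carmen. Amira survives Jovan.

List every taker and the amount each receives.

Priya: $10,000; Carmen: $10,000; Amira: $10,000

The entire $30,000 passes to the siblings and their issue.
Counting each half-blood sibling's line as half a unit, there are 3/2 units in $30,000, so one unit is $20,000. Whole-blood lines (Joris) take $20,000 each; half-blood lines (Amira) take $10,000 each.
Joris's share ($20,000) is divided into 2 shares of $10,000: Priya and Carmen each take $10,000.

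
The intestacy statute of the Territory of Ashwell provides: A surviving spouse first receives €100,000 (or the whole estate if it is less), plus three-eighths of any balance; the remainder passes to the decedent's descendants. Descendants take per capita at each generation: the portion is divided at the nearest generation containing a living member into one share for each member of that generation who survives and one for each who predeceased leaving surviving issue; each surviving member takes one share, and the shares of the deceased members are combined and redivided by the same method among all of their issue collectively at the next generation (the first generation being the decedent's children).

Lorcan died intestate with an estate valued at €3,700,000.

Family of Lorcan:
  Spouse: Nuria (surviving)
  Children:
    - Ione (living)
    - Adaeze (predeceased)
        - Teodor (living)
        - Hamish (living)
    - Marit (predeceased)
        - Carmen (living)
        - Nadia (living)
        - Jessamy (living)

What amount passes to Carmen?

Nuria first takes €100,000, leaving a balance of €3,600,000. Nuria then takes three-eighths of the balance (€1,350,000), for a total of €1,450,000. The remaining €2,250,000 passes to the descendants.
The descendants' portion (€2,250,000) is divided at the children's generation into 3 shares of €750,000. Ione takes €750,000. The 2 shares of the deceased (Adaeze and Marit) are combined into a pool of €1,500,000.
That pool (€1,500,000) is divided at the grandchildren's generation equally among Teodor, Hamish, Carmen, Nadia, and Jessamy: €300,000 each.

Carmen receives €300,000.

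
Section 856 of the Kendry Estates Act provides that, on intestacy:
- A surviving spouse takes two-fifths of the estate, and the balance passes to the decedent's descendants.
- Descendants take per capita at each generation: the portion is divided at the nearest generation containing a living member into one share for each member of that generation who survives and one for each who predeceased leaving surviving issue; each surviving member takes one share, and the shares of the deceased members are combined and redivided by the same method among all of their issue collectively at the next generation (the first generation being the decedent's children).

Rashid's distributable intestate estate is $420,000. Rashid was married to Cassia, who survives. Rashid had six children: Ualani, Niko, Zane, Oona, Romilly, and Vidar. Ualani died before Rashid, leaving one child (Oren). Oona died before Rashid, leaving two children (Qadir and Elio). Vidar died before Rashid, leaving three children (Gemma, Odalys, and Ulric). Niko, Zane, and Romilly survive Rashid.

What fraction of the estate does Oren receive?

Cassia takes two-fifths of $420,000 = $168,000. The remaining $252,000 passes to the descendants.
The descendants' portion ($252,000) is divided at the children's generation into 6 shares of $42,000. Niko, Zane, and Romilly each take $42,000. The 3 shares of the deceased (Ualani, Oona, and Vidar) are combined into a pool of $126,000.
That pool ($126,000) is divided at the grandchildren's generation equally among Oren, Qadir, Elio, Gemma, Odalys, and Ulric: $21,000 each.

Oren receives 1/20 of the estate.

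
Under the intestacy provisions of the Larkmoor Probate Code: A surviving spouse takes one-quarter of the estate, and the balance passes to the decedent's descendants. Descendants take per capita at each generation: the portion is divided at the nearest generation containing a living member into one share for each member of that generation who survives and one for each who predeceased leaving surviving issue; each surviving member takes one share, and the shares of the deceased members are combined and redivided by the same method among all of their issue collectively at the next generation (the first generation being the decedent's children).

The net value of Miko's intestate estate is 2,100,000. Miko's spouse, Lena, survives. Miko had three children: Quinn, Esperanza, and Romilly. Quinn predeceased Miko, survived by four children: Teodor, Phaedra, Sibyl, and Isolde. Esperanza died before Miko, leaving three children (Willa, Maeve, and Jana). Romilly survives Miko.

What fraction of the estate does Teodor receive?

Teodor receives 1/14 of the estate.

Lena takes one-quarter of 2,100,000 = 525,000. The remaining 1,575,000 passes to the descendants.
The descendants' portion (1,575,000) is divided at the children's generation into 3 shares of 525,000. Romilly takes 525,000. The 2 shares of the deceased (Quinn and Esperanza) are combined into a pool of 1,050,000.
That pool (1,050,000) is divided at the grandchildren's generation equally among Teodor, Phaedra, Sibyl, Isolde, Willa, Maeve, and Jana: 150,000 each.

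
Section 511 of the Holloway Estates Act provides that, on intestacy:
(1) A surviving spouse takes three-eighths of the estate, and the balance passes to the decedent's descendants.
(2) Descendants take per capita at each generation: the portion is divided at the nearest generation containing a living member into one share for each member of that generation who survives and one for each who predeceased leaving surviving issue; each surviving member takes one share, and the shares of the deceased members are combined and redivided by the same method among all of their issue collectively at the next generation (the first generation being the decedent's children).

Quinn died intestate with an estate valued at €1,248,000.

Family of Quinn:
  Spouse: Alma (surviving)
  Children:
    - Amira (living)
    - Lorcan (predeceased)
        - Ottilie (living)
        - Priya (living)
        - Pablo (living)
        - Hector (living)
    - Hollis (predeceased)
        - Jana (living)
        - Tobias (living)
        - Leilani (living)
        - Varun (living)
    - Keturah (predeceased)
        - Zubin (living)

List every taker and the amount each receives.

Alma: €468,000; Amira: €195,000; Ottilie: €65,000; Priya: €65,000; Pablo: €65,000; Hector: €65,000; Jana: €65,000; Tobias: €65,000; Leilani: €65,000; Varun: €65,000; Zubin: €65,000

Alma takes three-eighths of €1,248,000 = €468,000. The remaining €780,000 passes to the descendants.
The descendants' portion (€780,000) is divided at the children's generation into 4 shares of €195,000. Amira takes €195,000. The 3 shares of the deceased (Lorcan, Hollis, and Keturah) are combined into a pool of €585,000.
That pool (€585,000) is divided at the grandchildren's generation equally among Ottilie, Priya, Pablo, Hector, Jana, Tobias, Leilani, Varun, and Zubin: €65,000 each.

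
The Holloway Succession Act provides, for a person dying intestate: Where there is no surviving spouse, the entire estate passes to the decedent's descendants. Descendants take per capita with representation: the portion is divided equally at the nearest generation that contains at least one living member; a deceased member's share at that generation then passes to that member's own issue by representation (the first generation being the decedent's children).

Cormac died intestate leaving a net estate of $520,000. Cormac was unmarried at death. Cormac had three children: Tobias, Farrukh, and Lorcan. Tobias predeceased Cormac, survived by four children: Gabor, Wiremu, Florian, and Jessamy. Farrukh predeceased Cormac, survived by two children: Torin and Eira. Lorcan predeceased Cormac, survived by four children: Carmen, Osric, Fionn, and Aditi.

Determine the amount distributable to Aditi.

The entire $520,000 passes to the descendants.
No child survives, so the initial division is made at the grandchildren's generation.
That amount ($520,000) is divided into 10 shares of $52,000: Gabor, Wiremu, Florian, Jessamy, Torin, Eira, Carmen, Osric, Fionn, and Aditi each take $52,000.

Aditi receives $52,000.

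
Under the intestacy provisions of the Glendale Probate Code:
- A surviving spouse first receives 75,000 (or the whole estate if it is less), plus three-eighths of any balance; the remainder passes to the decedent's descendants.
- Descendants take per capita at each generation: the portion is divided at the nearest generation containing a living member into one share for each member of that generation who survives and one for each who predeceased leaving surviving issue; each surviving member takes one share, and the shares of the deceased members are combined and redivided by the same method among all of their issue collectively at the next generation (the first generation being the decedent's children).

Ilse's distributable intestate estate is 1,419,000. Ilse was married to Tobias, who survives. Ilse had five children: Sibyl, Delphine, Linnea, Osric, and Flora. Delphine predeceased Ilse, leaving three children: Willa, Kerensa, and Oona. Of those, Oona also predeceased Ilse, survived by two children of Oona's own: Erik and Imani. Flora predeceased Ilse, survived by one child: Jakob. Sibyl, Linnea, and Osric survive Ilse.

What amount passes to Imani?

Tobias first takes 75,000, leaving a balance of 1,344,000. Tobias then takes three-eighths of the balance (504,000), for a total of 579,000. The remaining 840,000 passes to the descendants.
The descendants' portion (840,000) is divided at the children's generation into 5 shares of 168,000. Sibyl, Linnea, and Osric each take 168,000. The 2 shares of the deceased (Delphine and Flora) are combined into a pool of 336,000.
That pool (336,000) is divided at the grandchildren's generation into 4 shares of 84,000. Willa, Kerensa, and Jakob each take 84,000. The remaining share for the deceased Oona (84,000) is carried to the next generation.
That pool (84,000) is divided at the great-grandchildren's generation equally among Erik and Imani: 42,000 each.

Imani receives 42,000.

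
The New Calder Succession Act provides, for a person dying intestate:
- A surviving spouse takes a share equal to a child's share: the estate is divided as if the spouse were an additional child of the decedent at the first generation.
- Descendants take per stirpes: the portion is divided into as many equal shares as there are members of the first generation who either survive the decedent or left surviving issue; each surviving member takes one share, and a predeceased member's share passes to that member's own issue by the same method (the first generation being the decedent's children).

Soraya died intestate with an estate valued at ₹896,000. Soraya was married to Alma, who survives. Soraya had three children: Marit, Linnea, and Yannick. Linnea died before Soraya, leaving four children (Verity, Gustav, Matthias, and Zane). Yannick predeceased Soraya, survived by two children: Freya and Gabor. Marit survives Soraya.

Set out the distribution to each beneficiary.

Alma: ₹224,000; Marit: ₹224,000; Verity: ₹56,000; Gustav: ₹56,000; Matthias: ₹56,000; Zane: ₹56,000; Freya: ₹112,000; Gabor: ₹112,000

The spouse counts as an additional share at the children's level, so there are 4 primary shares of ₹224,000. Alma takes one such share (₹224,000).
The children's combined portion (₹672,000) is divided into 3 shares of ₹224,000: Marit takes ₹224,000; Linnea's ₹224,000 share passes to Linnea's issue; Yannick's ₹224,000 share passes to Yannick's issue.
Linnea's share (₹224,000) is divided into 4 shares of ₹56,000: Verity, Gustav, Matthias, and Zane each take ₹56,000.
Yannick's share (₹224,000) is divided into 2 shares of ₹112,000: Freya and Gabor each take ₹112,000.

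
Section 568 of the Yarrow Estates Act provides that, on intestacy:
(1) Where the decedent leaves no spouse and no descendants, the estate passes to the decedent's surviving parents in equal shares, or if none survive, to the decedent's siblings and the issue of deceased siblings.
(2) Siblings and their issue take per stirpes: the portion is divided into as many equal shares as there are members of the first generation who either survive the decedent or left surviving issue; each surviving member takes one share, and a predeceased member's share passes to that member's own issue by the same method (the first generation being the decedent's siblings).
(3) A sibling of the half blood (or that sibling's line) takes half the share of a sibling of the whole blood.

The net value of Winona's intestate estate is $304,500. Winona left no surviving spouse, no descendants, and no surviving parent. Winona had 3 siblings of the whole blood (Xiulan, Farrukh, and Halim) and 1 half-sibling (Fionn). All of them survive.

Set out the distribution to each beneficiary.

Xiulan: $87,000; Fionn: $43,500; Farrukh: $87,000; Halim: $87,000

The entire $304,500 passes to the siblings and their issue.
Counting each half-blood sibling's line as half a unit, there are 7/2 units in $304,500, so one unit is $87,000. Whole-blood lines (Xiulan, Farrukh, and Halim) take $87,000 each; half-blood lines (Fionn) take $43,500 each.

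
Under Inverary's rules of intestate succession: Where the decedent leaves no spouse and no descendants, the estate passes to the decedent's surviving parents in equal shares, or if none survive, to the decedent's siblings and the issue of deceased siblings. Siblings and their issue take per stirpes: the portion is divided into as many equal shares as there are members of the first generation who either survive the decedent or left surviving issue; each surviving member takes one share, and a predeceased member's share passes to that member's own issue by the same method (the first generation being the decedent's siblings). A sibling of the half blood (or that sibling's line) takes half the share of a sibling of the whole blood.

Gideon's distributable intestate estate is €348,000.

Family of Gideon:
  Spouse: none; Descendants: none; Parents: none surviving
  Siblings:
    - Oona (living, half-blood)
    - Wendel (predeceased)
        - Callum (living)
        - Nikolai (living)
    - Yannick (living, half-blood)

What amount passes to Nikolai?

Nikolai receives €87,000.

The entire €348,000 passes to the siblings and their issue.
Counting each half-blood sibling's line as half a unit, there are 2 units in €348,000, so one unit is €174,000. Whole-blood lines (Wendel) take €174,000 each; half-blood lines (Oona and Yannick) take €87,000 each.
Wendel's share (€174,000) is divided into 2 shares of €87,000: Callum and Nikolai each take €87,000.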